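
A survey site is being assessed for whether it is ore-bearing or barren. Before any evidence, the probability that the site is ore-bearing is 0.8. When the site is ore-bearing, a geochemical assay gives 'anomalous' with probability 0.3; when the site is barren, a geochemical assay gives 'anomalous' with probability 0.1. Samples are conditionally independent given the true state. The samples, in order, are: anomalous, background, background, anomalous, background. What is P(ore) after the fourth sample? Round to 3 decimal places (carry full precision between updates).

After 'anomalous': P(ore) = 0.3·0.8000 / (0.3·0.8000 + 0.1·0.2000) ≈ 0.9231
After 'background': P(ore) = 0.7·0.9231 / (0.7·0.9231 + 0.9·0.0769) ≈ 0.9032
After 'background': P(ore) = 0.7·0.9032 / (0.7·0.9032 + 0.9·0.0968) ≈ 0.8789
After 'anomalous': P(ore) = 0.3·0.8789 / (0.3·0.8789 + 0.1·0.1211) ≈ 0.9561

0.956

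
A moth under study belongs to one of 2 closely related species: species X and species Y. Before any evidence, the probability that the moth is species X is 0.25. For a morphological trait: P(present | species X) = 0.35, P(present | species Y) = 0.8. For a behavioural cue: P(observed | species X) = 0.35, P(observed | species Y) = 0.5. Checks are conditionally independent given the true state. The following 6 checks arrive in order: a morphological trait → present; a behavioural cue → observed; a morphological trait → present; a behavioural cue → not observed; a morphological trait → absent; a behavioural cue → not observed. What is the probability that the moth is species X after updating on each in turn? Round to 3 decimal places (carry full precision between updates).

0.197

After a morphological trait='present': P(species X) = 0.35·0.2500 / (0.35·0.2500 + 0.8·0.7500) ≈ 0.1273
After a behavioural cue='observed': P(species X) = 0.35·0.1273 / (0.35·0.1273 + 0.5·0.8727) ≈ 0.0926
After a morphological trait='present': P(species X) = 0.35·0.0926 / (0.35·0.0926 + 0.8·0.9074) ≈ 0.0428
After a behavioural cue='not observed': P(species X) = 0.65·0.0428 / (0.65·0.0428 + 0.5·0.9572) ≈ 0.0549
After a morphological trait='absent': P(species X) = 0.65·0.0549 / (0.65·0.0549 + 0.2·0.9451) ≈ 0.1587
After a behavioural cue='not observed': P(species X) = 0.65·0.1587 / (0.65·0.1587 + 0.5·0.8413) ≈ 0.1970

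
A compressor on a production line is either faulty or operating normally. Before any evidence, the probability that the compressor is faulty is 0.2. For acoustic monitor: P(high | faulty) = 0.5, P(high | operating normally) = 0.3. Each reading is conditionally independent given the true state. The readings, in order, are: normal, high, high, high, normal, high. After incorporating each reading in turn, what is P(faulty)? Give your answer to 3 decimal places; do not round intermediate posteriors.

After 'normal': P(faulty) = 0.5·0.2000 / (0.5·0.2000 + 0.7·0.8000) ≈ 0.1515
After 'high': P(faulty) = 0.5·0.1515 / (0.5·0.1515 + 0.3·0.8485) ≈ 0.2294
After 'high': P(faulty) = 0.5·0.2294 / (0.5·0.2294 + 0.3·0.7706) ≈ 0.3316
After 'high': P(faulty) = 0.5·0.3316 / (0.5·0.3316 + 0.3·0.6684) ≈ 0.4526
After 'normal': P(faulty) = 0.5·0.4526 / (0.5·0.4526 + 0.7·0.5474) ≈ 0.3713
After 'high': P(faulty) = 0.5·0.3713 / (0.5·0.3713 + 0.3·0.6287) ≈ 0.4960

0.496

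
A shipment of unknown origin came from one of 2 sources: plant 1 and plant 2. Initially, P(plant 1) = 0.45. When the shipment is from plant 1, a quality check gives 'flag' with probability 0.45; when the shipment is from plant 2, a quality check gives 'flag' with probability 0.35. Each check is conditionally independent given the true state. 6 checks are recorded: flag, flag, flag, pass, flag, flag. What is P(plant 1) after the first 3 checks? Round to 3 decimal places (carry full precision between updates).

0.635

After 'flag': P(plant 1) = 0.45·0.4500 / (0.45·0.4500 + 0.35·0.5500) ≈ 0.5127
After 'flag': P(plant 1) = 0.45·0.5127 / (0.45·0.5127 + 0.35·0.4873) ≈ 0.5749
After 'flag': P(plant 1) = 0.45·0.5749 / (0.45·0.5749 + 0.35·0.4251) ≈ 0.6349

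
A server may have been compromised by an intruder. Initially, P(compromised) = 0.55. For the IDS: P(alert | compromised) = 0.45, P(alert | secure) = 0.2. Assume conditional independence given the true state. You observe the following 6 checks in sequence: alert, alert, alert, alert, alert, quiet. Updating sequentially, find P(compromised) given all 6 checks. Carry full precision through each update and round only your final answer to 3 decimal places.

0.980

After 'alert': P(compromised) = 0.45·0.5500 / (0.45·0.5500 + 0.2·0.4500) ≈ 0.7333
After 'alert': P(compromised) = 0.45·0.7333 / (0.45·0.7333 + 0.2·0.2667) ≈ 0.8609
After 'alert': P(compromised) = 0.45·0.8609 / (0.45·0.8609 + 0.2·0.1391) ≈ 0.9330
After 'alert': P(compromised) = 0.45·0.9330 / (0.45·0.9330 + 0.2·0.0670) ≈ 0.9691
After 'alert': P(compromised) = 0.45·0.9691 / (0.45·0.9691 + 0.2·0.0309) ≈ 0.9860
After 'quiet': P(compromised) = 0.55·0.9860 / (0.55·0.9860 + 0.8·0.0140) ≈ 0.9798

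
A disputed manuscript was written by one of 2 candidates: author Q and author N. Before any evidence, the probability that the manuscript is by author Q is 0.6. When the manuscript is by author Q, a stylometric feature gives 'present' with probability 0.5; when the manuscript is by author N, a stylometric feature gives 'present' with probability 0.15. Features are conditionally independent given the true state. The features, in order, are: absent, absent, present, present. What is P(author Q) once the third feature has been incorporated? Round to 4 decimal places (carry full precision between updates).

0.6337

After 'absent': P(author Q) = 0.5·0.6000 / (0.5·0.6000 + 0.85·0.4000) ≈ 0.4688
After 'absent': P(author Q) = 0.5·0.4688 / (0.5·0.4688 + 0.85·0.5312) ≈ 0.3417
After 'present': P(author Q) = 0.5·0.3417 / (0.5·0.3417 + 0.15·0.6583) ≈ 0.6337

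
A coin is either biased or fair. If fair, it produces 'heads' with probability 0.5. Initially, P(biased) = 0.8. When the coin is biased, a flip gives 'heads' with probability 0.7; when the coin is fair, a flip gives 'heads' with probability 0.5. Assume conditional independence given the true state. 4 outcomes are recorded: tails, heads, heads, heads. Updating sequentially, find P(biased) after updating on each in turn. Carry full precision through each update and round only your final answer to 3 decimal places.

After 'tails': P(biased) = 0.3·0.8000 / (0.3·0.8000 + 0.5·0.2000) ≈ 0.7059
After 'heads': P(biased) = 0.7·0.7059 / (0.7·0.7059 + 0.5·0.2941) ≈ 0.7706
After 'heads': P(biased) = 0.7·0.7706 / (0.7·0.7706 + 0.5·0.2294) ≈ 0.8247
After 'heads': P(biased) = 0.7·0.8247 / (0.7·0.8247 + 0.5·0.1753) ≈ 0.8682

0.868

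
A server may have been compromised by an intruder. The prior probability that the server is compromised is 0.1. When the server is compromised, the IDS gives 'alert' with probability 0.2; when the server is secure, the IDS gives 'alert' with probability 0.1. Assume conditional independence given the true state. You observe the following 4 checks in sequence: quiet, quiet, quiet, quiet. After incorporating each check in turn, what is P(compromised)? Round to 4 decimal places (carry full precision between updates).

Each posterior becomes the prior for the next update.
After 'quiet': P(compromised) = 0.8·0.1000 / (0.8·0.1000 + 0.9·0.9000) ≈ 0.0899
After 'quiet': P(compromised) = 0.8·0.0899 / (0.8·0.0899 + 0.9·0.9101) ≈ 0.0807
After 'quiet': P(compromised) = 0.8·0.0807 / (0.8·0.0807 + 0.9·0.9193) ≈ 0.0724
After 'quiet': P(compromised) = 0.8·0.0724 / (0.8·0.0724 + 0.9·0.9276) ≈ 0.0649

0.0649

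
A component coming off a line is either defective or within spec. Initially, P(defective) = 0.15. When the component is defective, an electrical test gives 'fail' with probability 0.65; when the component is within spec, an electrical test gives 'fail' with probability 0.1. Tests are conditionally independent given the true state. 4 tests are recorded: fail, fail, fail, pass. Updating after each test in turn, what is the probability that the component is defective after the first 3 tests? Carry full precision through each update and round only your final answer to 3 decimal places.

After 'fail': P(defective) = 0.65·0.1500 / (0.65·0.1500 + 0.1·0.8500) ≈ 0.5342
After 'fail': P(defective) = 0.65·0.5342 / (0.65·0.5342 + 0.1·0.4658) ≈ 0.8817
After 'fail': P(defective) = 0.65·0.8817 / (0.65·0.8817 + 0.1·0.1183) ≈ 0.9798

0.980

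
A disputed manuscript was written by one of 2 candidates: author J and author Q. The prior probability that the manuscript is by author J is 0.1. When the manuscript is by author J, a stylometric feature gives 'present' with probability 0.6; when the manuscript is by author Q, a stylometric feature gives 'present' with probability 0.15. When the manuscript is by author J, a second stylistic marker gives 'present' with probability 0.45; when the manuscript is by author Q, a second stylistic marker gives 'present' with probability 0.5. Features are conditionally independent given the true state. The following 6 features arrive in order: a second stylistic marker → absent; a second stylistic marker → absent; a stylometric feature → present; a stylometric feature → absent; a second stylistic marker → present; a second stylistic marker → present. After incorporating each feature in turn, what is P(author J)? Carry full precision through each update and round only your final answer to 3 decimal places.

0.170

After a second stylistic marker='absent': P(author J) = 0.55·0.1000 / (0.55·0.1000 + 0.5·0.9000) ≈ 0.1089
After a second stylistic marker='absent': P(author J) = 0.55·0.1089 / (0.55·0.1089 + 0.5·0.8911) ≈ 0.1185
After a stylometric feature='present': P(author J) = 0.6·0.1185 / (0.6·0.1185 + 0.15·0.8815) ≈ 0.3497
After a stylometric feature='absent': P(author J) = 0.4·0.3497 / (0.4·0.3497 + 0.85·0.6503) ≈ 0.2020
After a second stylistic marker='present': P(author J) = 0.45·0.2020 / (0.45·0.2020 + 0.5·0.7980) ≈ 0.1855
After a second stylistic marker='present': P(author J) = 0.45·0.1855 / (0.45·0.1855 + 0.5·0.8145) ≈ 0.1701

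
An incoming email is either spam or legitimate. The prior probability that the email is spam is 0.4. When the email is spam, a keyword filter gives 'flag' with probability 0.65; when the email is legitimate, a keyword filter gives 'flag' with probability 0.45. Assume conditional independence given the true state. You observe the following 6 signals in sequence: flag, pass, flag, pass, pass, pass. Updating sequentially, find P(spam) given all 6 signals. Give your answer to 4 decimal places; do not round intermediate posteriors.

0.1857

After 'flag': P(spam) = 0.65·0.4000 / (0.65·0.4000 + 0.45·0.6000) ≈ 0.4906
After 'pass': P(spam) = 0.35·0.4906 / (0.35·0.4906 + 0.55·0.5094) ≈ 0.3800
After 'flag': P(spam) = 0.65·0.3800 / (0.65·0.3800 + 0.45·0.6200) ≈ 0.4695
After 'pass': P(spam) = 0.35·0.4695 / (0.35·0.4695 + 0.55·0.5305) ≈ 0.3603
After 'pass': P(spam) = 0.35·0.3603 / (0.35·0.3603 + 0.55·0.6397) ≈ 0.2639
After 'pass': P(spam) = 0.35·0.2639 / (0.35·0.2639 + 0.55·0.7361) ≈ 0.1857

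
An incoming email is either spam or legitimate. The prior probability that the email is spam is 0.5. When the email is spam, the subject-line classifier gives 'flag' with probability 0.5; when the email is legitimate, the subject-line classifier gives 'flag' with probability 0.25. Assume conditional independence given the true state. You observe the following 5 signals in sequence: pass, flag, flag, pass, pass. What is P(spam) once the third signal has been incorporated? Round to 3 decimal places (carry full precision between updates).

0.727

After 'pass': P(spam) = 0.5·0.5000 / (0.5·0.5000 + 0.75·0.5000) ≈ 0.4000
After 'flag': P(spam) = 0.5·0.4000 / (0.5·0.4000 + 0.25·0.6000) ≈ 0.5714
After 'flag': P(spam) = 0.5·0.5714 / (0.5·0.5714 + 0.25·0.4286) ≈ 0.7273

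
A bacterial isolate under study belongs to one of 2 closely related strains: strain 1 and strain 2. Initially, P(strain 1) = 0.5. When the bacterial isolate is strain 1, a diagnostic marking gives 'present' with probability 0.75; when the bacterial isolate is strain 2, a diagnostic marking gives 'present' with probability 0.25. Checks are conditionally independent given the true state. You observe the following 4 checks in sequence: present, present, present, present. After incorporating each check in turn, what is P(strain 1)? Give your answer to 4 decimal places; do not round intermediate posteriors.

0.9878

After 'present': P(strain 1) = 0.75·0.5000 / (0.75·0.5000 + 0.25·0.5000) ≈ 0.7500
After 'present': P(strain 1) = 0.75·0.7500 / (0.75·0.7500 + 0.25·0.2500) ≈ 0.9000
After 'present': P(strain 1) = 0.75·0.9000 / (0.75·0.9000 + 0.25·0.1000) ≈ 0.9643
After 'present': P(strain 1) = 0.75·0.9643 / (0.75·0.9643 + 0.25·0.0357) ≈ 0.9878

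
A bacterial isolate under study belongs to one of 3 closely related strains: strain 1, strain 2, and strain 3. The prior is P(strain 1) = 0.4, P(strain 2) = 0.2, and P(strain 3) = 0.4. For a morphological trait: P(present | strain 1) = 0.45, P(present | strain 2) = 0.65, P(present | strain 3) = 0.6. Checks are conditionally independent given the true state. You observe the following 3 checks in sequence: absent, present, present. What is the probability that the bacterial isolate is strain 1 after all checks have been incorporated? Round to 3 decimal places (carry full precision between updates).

0.338

Each posterior becomes the prior for the next update.
After 'absent': normaliser = 0.55·0.4000 + 0.35·0.2000 + 0.4·0.4000; P(strain 1) ≈ 0.4889, P(strain 2) ≈ 0.1556, P(strain 3) ≈ 0.3556
After 'present': normaliser = 0.45·0.4889 + 0.65·0.1556 + 0.6·0.3556; P(strain 1) ≈ 0.4116, P(strain 2) ≈ 0.1892, P(strain 3) ≈ 0.3992
After 'present': normaliser = 0.45·0.4116 + 0.65·0.1892 + 0.6·0.3992; P(strain 1) ≈ 0.3382, P(strain 2) ≈ 0.2245, P(strain 3) ≈ 0.4373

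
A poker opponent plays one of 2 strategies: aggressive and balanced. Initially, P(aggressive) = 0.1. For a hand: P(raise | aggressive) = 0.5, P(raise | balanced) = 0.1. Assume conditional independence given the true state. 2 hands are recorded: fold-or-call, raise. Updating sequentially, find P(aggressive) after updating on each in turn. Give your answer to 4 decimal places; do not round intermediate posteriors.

After 'fold-or-call': P(aggressive) = 0.5·0.1000 / (0.5·0.1000 + 0.9·0.9000) ≈ 0.0581
After 'raise': P(aggressive) = 0.5·0.0581 / (0.5·0.0581 + 0.1·0.9419) ≈ 0.2358

0.2358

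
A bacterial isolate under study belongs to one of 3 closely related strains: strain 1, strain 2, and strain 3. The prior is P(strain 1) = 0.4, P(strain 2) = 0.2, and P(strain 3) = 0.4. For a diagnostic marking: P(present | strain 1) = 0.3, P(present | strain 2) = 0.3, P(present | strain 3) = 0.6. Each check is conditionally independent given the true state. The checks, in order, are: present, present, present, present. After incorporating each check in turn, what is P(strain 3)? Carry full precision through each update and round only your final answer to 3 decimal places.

Each posterior becomes the prior for the next update.
After 'present': normaliser = 0.3·0.4000 + 0.3·0.2000 + 0.6·0.4000; P(strain 1) ≈ 0.2857, P(strain 2) ≈ 0.1429, P(strain 3) ≈ 0.5714
After 'present': normaliser = 0.3·0.2857 + 0.3·0.1429 + 0.6·0.5714; P(strain 1) ≈ 0.1818, P(strain 2) ≈ 0.0909, P(strain 3) ≈ 0.7273
After 'present': normaliser = 0.3·0.1818 + 0.3·0.0909 + 0.6·0.7273; P(strain 1) ≈ 0.1053, P(strain 2) ≈ 0.0526, P(strain 3) ≈ 0.8421
After 'present': normaliser = 0.3·0.1053 + 0.3·0.0526 + 0.6·0.8421; P(strain 1) ≈ 0.0571, P(strain 2) ≈ 0.0286, P(strain 3) ≈ 0.9143

0.914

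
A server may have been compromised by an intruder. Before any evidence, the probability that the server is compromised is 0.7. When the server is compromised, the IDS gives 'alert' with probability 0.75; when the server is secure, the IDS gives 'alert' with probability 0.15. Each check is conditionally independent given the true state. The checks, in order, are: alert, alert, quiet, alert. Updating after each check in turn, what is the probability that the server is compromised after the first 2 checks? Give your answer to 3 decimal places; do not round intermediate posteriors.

0.983

Apply Bayes' rule sequentially, carrying P(compromised) forward.
After 'alert': P(compromised) = 0.75·0.7000 / (0.75·0.7000 + 0.15·0.3000) ≈ 0.9211
After 'alert': P(compromised) = 0.75·0.9211 / (0.75·0.9211 + 0.15·0.0789) ≈ 0.9831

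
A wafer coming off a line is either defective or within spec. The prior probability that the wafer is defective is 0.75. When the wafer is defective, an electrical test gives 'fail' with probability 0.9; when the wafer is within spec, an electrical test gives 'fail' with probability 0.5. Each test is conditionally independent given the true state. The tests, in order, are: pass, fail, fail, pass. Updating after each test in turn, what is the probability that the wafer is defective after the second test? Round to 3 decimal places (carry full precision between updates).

0.519

After 'pass': P(defective) = 0.1·0.7500 / (0.1·0.7500 + 0.5·0.2500) ≈ 0.3750
After 'fail': P(defective) = 0.9·0.3750 / (0.9·0.3750 + 0.5·0.6250) ≈ 0.5192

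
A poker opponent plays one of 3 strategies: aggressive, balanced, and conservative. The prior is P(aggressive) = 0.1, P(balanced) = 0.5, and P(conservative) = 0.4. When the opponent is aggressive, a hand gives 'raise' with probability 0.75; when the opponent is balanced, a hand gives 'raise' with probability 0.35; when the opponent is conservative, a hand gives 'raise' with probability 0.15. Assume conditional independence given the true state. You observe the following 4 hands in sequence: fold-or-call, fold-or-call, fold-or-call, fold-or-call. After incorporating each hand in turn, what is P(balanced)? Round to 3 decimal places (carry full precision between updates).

0.299

Each posterior becomes the prior for the next update.
After 'fold-or-call': normaliser = 0.25·0.1000 + 0.65·0.5000 + 0.85·0.4000; P(aggressive) ≈ 0.0362, P(balanced) ≈ 0.4710, P(conservative) ≈ 0.4928
After 'fold-or-call': normaliser = 0.25·0.0362 + 0.65·0.4710 + 0.85·0.4928; P(aggressive) ≈ 0.0123, P(balanced) ≈ 0.4171, P(conservative) ≈ 0.5706
After 'fold-or-call': normaliser = 0.25·0.0123 + 0.65·0.4171 + 0.85·0.5706; P(aggressive) ≈ 0.0041, P(balanced) ≈ 0.3571, P(conservative) ≈ 0.6388
After 'fold-or-call': normaliser = 0.25·0.0041 + 0.65·0.3571 + 0.85·0.6388; P(aggressive) ≈ 0.0013, P(balanced) ≈ 0.2991, P(conservative) ≈ 0.6996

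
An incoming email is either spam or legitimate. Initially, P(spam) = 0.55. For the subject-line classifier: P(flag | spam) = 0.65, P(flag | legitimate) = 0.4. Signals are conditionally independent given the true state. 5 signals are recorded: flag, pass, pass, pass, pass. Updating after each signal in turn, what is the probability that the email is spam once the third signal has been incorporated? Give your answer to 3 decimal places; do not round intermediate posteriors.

After 'flag': P(spam) = 0.65·0.5500 / (0.65·0.5500 + 0.4·0.4500) ≈ 0.6651
After 'pass': P(spam) = 0.35·0.6651 / (0.35·0.6651 + 0.6·0.3349) ≈ 0.5367
After 'pass': P(spam) = 0.35·0.5367 / (0.35·0.5367 + 0.6·0.4633) ≈ 0.4033

0.403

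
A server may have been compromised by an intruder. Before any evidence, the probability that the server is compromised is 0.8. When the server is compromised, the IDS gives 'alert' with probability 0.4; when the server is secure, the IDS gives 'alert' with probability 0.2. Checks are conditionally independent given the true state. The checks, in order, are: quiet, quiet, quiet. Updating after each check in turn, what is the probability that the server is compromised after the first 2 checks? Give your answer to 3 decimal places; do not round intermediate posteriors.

0.692

After 'quiet': P(compromised) = 0.6·0.8000 / (0.6·0.8000 + 0.8·0.2000) ≈ 0.7500
After 'quiet': P(compromised) = 0.6·0.7500 / (0.6·0.7500 + 0.8·0.2500) ≈ 0.6923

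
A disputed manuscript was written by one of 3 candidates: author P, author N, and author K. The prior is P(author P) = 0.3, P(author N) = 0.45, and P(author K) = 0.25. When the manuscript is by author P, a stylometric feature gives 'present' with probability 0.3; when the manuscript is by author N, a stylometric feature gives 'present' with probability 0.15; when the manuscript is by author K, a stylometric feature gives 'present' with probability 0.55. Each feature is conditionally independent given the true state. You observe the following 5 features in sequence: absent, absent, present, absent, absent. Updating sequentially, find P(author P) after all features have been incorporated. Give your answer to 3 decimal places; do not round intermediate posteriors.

Each posterior becomes the prior for the next update.
After 'absent': normaliser = 0.7·0.3000 + 0.85·0.4500 + 0.45·0.2500; P(author P) ≈ 0.2979, P(author N) ≈ 0.5426, P(author K) ≈ 0.1596
After 'absent': normaliser = 0.7·0.2979 + 0.85·0.5426 + 0.45·0.1596; P(author P) ≈ 0.2812, P(author N) ≈ 0.6220, P(author K) ≈ 0.0968
After 'present': normaliser = 0.3·0.2812 + 0.15·0.6220 + 0.55·0.0968; P(author P) ≈ 0.3653, P(author N) ≈ 0.4040, P(author K) ≈ 0.2307
After 'absent': normaliser = 0.7·0.3653 + 0.85·0.4040 + 0.45·0.2307; P(author P) ≈ 0.3638, P(author N) ≈ 0.4885, P(author K) ≈ 0.1477
After 'absent': normaliser = 0.7·0.3638 + 0.85·0.4885 + 0.45·0.1477; P(author P) ≈ 0.3458, P(author N) ≈ 0.5639, P(author K) ≈ 0.0902

0.346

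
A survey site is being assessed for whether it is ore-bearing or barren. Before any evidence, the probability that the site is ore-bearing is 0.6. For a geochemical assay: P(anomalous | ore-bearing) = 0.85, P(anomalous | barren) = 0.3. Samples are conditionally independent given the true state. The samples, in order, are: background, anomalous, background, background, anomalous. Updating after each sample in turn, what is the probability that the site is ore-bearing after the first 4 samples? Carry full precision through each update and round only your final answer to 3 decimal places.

After 'background': P(ore) = 0.15·0.6000 / (0.15·0.6000 + 0.7·0.4000) ≈ 0.2432
After 'anomalous': P(ore) = 0.85·0.2432 / (0.85·0.2432 + 0.3·0.7568) ≈ 0.4766
After 'background': P(ore) = 0.15·0.4766 / (0.15·0.4766 + 0.7·0.5234) ≈ 0.1633
After 'background': P(ore) = 0.15·0.1633 / (0.15·0.1633 + 0.7·0.8367) ≈ 0.0401

0.040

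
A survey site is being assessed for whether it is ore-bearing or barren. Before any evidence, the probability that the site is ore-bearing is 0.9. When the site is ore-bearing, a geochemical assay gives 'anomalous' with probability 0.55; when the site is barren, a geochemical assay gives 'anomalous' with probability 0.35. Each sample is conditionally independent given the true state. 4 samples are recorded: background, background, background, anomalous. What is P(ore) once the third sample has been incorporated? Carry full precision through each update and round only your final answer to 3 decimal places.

After 'background': P(ore) = 0.45·0.9000 / (0.45·0.9000 + 0.65·0.1000) ≈ 0.8617
After 'background': P(ore) = 0.45·0.8617 / (0.45·0.8617 + 0.65·0.1383) ≈ 0.8118
After 'background': P(ore) = 0.45·0.8118 / (0.45·0.8118 + 0.65·0.1882) ≈ 0.7491

0.749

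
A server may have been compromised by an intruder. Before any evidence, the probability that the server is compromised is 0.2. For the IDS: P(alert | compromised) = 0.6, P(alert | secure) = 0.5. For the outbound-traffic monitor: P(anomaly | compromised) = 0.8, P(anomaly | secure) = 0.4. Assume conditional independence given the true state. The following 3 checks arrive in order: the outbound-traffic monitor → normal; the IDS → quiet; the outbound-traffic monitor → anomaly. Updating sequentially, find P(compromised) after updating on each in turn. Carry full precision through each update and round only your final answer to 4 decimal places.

Apply Bayes' rule sequentially, carrying P(compromised) forward.
After the outbound-traffic monitor='normal': P(compromised) = 0.2·0.2000 / (0.2·0.2000 + 0.6·0.8000) ≈ 0.0769
After the IDS='quiet': P(compromised) = 0.4·0.0769 / (0.4·0.0769 + 0.5·0.9231) ≈ 0.0625
After the outbound-traffic monitor='anomaly': P(compromised) = 0.8·0.0625 / (0.8·0.0625 + 0.4·0.9375) ≈ 0.1176

0.1176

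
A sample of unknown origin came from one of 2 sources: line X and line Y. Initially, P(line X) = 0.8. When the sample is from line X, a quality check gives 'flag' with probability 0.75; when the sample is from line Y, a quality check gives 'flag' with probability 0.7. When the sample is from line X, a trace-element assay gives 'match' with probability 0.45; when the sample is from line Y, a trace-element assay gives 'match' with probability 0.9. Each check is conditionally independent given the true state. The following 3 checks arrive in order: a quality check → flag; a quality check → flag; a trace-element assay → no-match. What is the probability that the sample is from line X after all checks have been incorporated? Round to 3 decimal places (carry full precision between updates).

0.962

After a quality check='flag': P(line X) = 0.75·0.8000 / (0.75·0.8000 + 0.7·0.2000) ≈ 0.8108
After a quality check='flag': P(line X) = 0.75·0.8108 / (0.75·0.8108 + 0.7·0.1892) ≈ 0.8212
After a trace-element assay='no-match': P(line X) = 0.55·0.8212 / (0.55·0.8212 + 0.1·0.1788) ≈ 0.9619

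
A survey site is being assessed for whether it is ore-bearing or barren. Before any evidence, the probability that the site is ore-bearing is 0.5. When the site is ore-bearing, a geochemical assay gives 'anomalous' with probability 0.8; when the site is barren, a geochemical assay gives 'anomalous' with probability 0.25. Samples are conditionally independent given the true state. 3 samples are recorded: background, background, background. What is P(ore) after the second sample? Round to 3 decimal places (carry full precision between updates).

0.066

After 'background': P(ore) = 0.2·0.5000 / (0.2·0.5000 + 0.75·0.5000) ≈ 0.2105
After 'background': P(ore) = 0.2·0.2105 / (0.2·0.2105 + 0.75·0.7895) ≈ 0.0664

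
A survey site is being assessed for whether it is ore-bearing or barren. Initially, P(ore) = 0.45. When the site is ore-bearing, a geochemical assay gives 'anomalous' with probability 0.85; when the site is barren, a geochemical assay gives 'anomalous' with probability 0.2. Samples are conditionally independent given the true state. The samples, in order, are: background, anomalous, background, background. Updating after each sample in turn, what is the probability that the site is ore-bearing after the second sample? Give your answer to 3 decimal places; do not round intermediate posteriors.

0.395

Apply Bayes' rule sequentially, carrying P(ore) forward.
After 'background': P(ore) = 0.15·0.4500 / (0.15·0.4500 + 0.8·0.5500) ≈ 0.1330
After 'anomalous': P(ore) = 0.85·0.1330 / (0.85·0.1330 + 0.2·0.8670) ≈ 0.3947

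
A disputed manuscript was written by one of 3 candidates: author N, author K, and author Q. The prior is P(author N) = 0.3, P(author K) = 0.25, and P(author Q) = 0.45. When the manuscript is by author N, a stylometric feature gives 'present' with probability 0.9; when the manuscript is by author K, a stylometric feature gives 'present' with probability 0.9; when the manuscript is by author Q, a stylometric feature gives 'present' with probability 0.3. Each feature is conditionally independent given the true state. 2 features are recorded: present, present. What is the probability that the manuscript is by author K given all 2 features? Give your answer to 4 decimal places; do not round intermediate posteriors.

0.4167

After 'present': normaliser = 0.9·0.3000 + 0.9·0.2500 + 0.3·0.4500; P(author N) ≈ 0.4286, P(author K) ≈ 0.3571, P(author Q) ≈ 0.2143
After 'present': normaliser = 0.9·0.4286 + 0.9·0.3571 + 0.3·0.2143; P(author N) ≈ 0.5000, P(author K) ≈ 0.4167, P(author Q) ≈ 0.0833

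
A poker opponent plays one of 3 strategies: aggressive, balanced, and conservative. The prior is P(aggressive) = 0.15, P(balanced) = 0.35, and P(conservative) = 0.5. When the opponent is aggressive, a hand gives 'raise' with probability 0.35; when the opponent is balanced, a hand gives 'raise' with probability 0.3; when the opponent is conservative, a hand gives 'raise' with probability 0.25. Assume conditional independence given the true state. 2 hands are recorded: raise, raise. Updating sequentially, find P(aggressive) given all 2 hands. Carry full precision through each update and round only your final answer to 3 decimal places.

0.227

Each posterior becomes the prior for the next update.
After 'raise': normaliser = 0.35·0.1500 + 0.3·0.3500 + 0.25·0.5000; P(aggressive) ≈ 0.1858, P(balanced) ≈ 0.3717, P(conservative) ≈ 0.4425
After 'raise': normaliser = 0.35·0.1858 + 0.3·0.3717 + 0.25·0.4425; P(aggressive) ≈ 0.2265, P(balanced) ≈ 0.3883, P(conservative) ≈ 0.3852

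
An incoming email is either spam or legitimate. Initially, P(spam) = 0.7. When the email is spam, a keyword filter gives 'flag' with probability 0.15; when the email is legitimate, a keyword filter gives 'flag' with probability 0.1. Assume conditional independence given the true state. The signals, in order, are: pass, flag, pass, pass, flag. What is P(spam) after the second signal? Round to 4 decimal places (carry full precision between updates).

0.7677

After 'pass': P(spam) = 0.85·0.7000 / (0.85·0.7000 + 0.9·0.3000) ≈ 0.6879
After 'flag': P(spam) = 0.15·0.6879 / (0.15·0.6879 + 0.1·0.3121) ≈ 0.7677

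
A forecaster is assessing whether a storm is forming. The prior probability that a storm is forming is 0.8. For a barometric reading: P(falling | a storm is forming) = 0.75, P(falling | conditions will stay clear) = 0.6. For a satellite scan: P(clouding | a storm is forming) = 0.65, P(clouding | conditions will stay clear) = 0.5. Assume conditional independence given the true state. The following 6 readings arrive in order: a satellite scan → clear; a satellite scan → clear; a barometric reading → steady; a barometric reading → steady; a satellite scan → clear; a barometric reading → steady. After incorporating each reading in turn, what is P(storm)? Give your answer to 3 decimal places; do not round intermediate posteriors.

0.251

Apply Bayes' rule sequentially, carrying P(storm) forward.
After a satellite scan='clear': P(storm) = 0.35·0.8000 / (0.35·0.8000 + 0.5·0.2000) ≈ 0.7368
After a satellite scan='clear': P(storm) = 0.35·0.7368 / (0.35·0.7368 + 0.5·0.2632) ≈ 0.6622
After a barometric reading='steady': P(storm) = 0.25·0.6622 / (0.25·0.6622 + 0.4·0.3378) ≈ 0.5506
After a barometric reading='steady': P(storm) = 0.25·0.5506 / (0.25·0.5506 + 0.4·0.4494) ≈ 0.4336
After a satellite scan='clear': P(storm) = 0.35·0.4336 / (0.35·0.4336 + 0.5·0.5664) ≈ 0.3489
After a barometric reading='steady': P(storm) = 0.25·0.3489 / (0.25·0.3489 + 0.4·0.6511) ≈ 0.2509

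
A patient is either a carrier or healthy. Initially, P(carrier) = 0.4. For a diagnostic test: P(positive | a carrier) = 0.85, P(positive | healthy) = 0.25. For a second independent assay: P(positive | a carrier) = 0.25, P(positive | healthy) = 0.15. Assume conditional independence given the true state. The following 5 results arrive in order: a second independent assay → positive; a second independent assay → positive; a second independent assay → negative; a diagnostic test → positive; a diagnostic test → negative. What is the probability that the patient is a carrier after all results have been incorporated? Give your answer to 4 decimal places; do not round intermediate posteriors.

After a second independent assay='positive': P(carrier) = 0.25·0.4000 / (0.25·0.4000 + 0.15·0.6000) ≈ 0.5263
After a second independent assay='positive': P(carrier) = 0.25·0.5263 / (0.25·0.5263 + 0.15·0.4737) ≈ 0.6494
After a second independent assay='negative': P(carrier) = 0.75·0.6494 / (0.75·0.6494 + 0.85·0.3506) ≈ 0.6203
After a diagnostic test='positive': P(carrier) = 0.85·0.6203 / (0.85·0.6203 + 0.25·0.3797) ≈ 0.8475
After a diagnostic test='negative': P(carrier) = 0.15·0.8475 / (0.15·0.8475 + 0.75·0.1525) ≈ 0.5263

0.5263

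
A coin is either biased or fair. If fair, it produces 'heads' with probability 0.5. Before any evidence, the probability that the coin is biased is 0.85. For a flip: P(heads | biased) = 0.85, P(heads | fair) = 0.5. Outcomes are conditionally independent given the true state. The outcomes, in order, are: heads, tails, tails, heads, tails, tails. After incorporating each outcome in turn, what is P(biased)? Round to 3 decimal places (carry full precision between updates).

After 'heads': P(biased) = 0.85·0.8500 / (0.85·0.8500 + 0.5·0.1500) ≈ 0.9060
After 'tails': P(biased) = 0.15·0.9060 / (0.15·0.9060 + 0.5·0.0940) ≈ 0.7429
After 'tails': P(biased) = 0.15·0.7429 / (0.15·0.7429 + 0.5·0.2571) ≈ 0.4644
After 'heads': P(biased) = 0.85·0.4644 / (0.85·0.4644 + 0.5·0.5356) ≈ 0.5958
After 'tails': P(biased) = 0.15·0.5958 / (0.15·0.5958 + 0.5·0.4042) ≈ 0.3066
After 'tails': P(biased) = 0.15·0.3066 / (0.15·0.3066 + 0.5·0.6934) ≈ 0.1171

0.117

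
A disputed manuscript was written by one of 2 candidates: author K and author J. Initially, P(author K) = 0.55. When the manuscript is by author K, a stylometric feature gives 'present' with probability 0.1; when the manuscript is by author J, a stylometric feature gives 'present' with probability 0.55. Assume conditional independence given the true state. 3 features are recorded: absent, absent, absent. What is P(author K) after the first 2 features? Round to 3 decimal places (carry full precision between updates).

After 'absent': P(author K) = 0.9·0.5500 / (0.9·0.5500 + 0.45·0.4500) ≈ 0.7097
After 'absent': P(author K) = 0.9·0.7097 / (0.9·0.7097 + 0.45·0.2903) ≈ 0.8302

0.830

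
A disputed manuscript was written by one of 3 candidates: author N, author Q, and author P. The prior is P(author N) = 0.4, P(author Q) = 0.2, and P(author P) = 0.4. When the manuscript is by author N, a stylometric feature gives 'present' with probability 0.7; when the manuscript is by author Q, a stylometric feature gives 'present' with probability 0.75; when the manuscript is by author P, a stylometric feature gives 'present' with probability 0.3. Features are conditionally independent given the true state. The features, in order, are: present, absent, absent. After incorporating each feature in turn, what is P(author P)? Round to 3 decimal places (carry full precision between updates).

0.630

Apply Bayes' rule sequentially, carrying P(author P) forward.
After 'present': normaliser = 0.7·0.4000 + 0.75·0.2000 + 0.3·0.4000; P(author N) ≈ 0.5091, P(author Q) ≈ 0.2727, P(author P) ≈ 0.2182
After 'absent': normaliser = 0.3·0.5091 + 0.25·0.2727 + 0.7·0.2182; P(author N) ≈ 0.4088, P(author Q) ≈ 0.1825, P(author P) ≈ 0.4088
After 'absent': normaliser = 0.3·0.4088 + 0.25·0.1825 + 0.7·0.4088; P(author N) ≈ 0.2699, P(author Q) ≈ 0.1004, P(author P) ≈ 0.6297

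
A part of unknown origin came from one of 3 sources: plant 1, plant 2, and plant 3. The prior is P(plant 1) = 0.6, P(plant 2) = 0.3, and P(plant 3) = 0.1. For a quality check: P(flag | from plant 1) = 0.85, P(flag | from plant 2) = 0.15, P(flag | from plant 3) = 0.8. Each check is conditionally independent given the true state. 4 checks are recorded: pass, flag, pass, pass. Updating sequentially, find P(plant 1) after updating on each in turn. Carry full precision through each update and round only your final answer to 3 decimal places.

0.057

After 'pass': normaliser = 0.15·0.6000 + 0.85·0.3000 + 0.2·0.1000; P(plant 1) ≈ 0.2466, P(plant 2) ≈ 0.6986, P(plant 3) ≈ 0.0548
After 'flag': normaliser = 0.85·0.2466 + 0.15·0.6986 + 0.8·0.0548; P(plant 1) ≈ 0.5851, P(plant 2) ≈ 0.2925, P(plant 3) ≈ 0.1224
After 'pass': normaliser = 0.15·0.5851 + 0.85·0.2925 + 0.2·0.1224; P(plant 1) ≈ 0.2432, P(plant 2) ≈ 0.6890, P(plant 3) ≈ 0.0678
After 'pass': normaliser = 0.15·0.2432 + 0.85·0.6890 + 0.2·0.0678; P(plant 1) ≈ 0.0574, P(plant 2) ≈ 0.9213, P(plant 3) ≈ 0.0213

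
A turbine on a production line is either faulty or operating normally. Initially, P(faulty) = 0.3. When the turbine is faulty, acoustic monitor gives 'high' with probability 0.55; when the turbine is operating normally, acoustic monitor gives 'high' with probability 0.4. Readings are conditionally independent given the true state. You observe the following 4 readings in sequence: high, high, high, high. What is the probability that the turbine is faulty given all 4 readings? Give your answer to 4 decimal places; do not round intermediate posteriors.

Each posterior becomes the prior for the next update.
After 'high': P(faulty) = 0.55·0.3000 / (0.55·0.3000 + 0.4·0.7000) ≈ 0.3708
After 'high': P(faulty) = 0.55·0.3708 / (0.55·0.3708 + 0.4·0.6292) ≈ 0.4476
After 'high': P(faulty) = 0.55·0.4476 / (0.55·0.4476 + 0.4·0.5524) ≈ 0.5270
After 'high': P(faulty) = 0.55·0.5270 / (0.55·0.5270 + 0.4·0.4730) ≈ 0.6050

0.6050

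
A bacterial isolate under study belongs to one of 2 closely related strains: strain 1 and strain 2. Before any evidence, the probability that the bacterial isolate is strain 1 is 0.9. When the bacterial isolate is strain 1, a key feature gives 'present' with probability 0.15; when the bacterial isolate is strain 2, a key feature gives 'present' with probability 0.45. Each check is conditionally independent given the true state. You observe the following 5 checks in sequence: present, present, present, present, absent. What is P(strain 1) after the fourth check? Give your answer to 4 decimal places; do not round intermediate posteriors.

0.1000

After 'present': P(strain 1) = 0.15·0.9000 / (0.15·0.9000 + 0.45·0.1000) ≈ 0.7500
After 'present': P(strain 1) = 0.15·0.7500 / (0.15·0.7500 + 0.45·0.2500) ≈ 0.5000
After 'present': P(strain 1) = 0.15·0.5000 / (0.15·0.5000 + 0.45·0.5000) ≈ 0.2500
After 'present': P(strain 1) = 0.15·0.2500 / (0.15·0.2500 + 0.45·0.7500) ≈ 0.1000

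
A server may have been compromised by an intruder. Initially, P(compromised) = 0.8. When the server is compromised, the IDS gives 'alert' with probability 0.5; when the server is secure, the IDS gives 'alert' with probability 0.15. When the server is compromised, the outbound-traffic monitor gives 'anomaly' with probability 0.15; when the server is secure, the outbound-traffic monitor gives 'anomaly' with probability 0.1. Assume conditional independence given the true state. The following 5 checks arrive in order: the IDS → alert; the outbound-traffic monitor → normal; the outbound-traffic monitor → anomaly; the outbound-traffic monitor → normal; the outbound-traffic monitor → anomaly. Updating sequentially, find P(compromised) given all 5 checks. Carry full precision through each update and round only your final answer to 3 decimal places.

0.964

Apply Bayes' rule sequentially, carrying P(compromised) forward.
After the IDS='alert': P(compromised) = 0.5·0.8000 / (0.5·0.8000 + 0.15·0.2000) ≈ 0.9302
After the outbound-traffic monitor='normal': P(compromised) = 0.85·0.9302 / (0.85·0.9302 + 0.9·0.0698) ≈ 0.9264
After the outbound-traffic monitor='anomaly': P(compromised) = 0.15·0.9264 / (0.15·0.9264 + 0.1·0.0736) ≈ 0.9497
After the outbound-traffic monitor='normal': P(compromised) = 0.85·0.9497 / (0.85·0.9497 + 0.9·0.0503) ≈ 0.9469
After the outbound-traffic monitor='anomaly': P(compromised) = 0.15·0.9469 / (0.15·0.9469 + 0.1·0.0531) ≈ 0.9640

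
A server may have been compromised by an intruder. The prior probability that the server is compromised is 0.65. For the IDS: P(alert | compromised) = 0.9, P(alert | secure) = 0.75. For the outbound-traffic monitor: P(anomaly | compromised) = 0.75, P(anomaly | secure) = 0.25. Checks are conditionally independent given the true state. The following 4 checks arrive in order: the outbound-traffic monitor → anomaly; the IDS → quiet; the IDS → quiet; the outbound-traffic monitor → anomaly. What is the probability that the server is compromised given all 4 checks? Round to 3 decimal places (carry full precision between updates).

0.728

Each posterior becomes the prior for the next update.
After the outbound-traffic monitor='anomaly': P(compromised) = 0.75·0.6500 / (0.75·0.6500 + 0.25·0.3500) ≈ 0.8478
After the IDS='quiet': P(compromised) = 0.1·0.8478 / (0.1·0.8478 + 0.25·0.1522) ≈ 0.6903
After the IDS='quiet': P(compromised) = 0.1·0.6903 / (0.1·0.6903 + 0.25·0.3097) ≈ 0.4713
After the outbound-traffic monitor='anomaly': P(compromised) = 0.75·0.4713 / (0.75·0.4713 + 0.25·0.5287) ≈ 0.7278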